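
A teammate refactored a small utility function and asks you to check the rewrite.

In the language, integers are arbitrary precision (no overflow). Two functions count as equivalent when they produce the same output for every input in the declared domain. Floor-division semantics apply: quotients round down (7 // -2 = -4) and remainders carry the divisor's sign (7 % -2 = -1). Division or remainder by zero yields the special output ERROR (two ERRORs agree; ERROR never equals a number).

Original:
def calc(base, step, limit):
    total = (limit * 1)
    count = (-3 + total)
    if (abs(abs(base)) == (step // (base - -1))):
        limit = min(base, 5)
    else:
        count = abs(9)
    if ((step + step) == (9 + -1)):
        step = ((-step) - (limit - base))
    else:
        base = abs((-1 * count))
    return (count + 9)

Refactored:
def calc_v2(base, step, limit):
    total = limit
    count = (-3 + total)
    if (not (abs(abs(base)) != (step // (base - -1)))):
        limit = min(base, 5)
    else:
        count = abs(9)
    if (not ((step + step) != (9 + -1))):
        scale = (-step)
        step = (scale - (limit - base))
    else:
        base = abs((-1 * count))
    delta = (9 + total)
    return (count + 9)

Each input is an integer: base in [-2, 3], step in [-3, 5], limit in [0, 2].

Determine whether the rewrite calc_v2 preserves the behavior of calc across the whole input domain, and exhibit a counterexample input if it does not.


The two are interchangeable: boolean connective usage differs, plus arithmetic usage differs, plus statement counts differ, plus comparison usage differs, plus constant usage differs, plus local variable names differ, and every declared input agrees.
One worked example (base=0, step=0, limit=2) — calc: total=2, then count=-1, then (abs(abs(base)) == (step // (base - -1))) is true, then limit=0, then ((step + step) == (9 + -1)) is false, then base=1, then returns 8; calc_v2: total=2, then count=-1, then (not (abs(abs(base)) != (step // (base - -1)))) is true, then limit=0, then (not ((step + step) != (9 + -1))) is false, then base=1, then delta=11, then returns 8; agreement on 8.
Across all 162 domain points the two functions coincide.
verdict: equivalent


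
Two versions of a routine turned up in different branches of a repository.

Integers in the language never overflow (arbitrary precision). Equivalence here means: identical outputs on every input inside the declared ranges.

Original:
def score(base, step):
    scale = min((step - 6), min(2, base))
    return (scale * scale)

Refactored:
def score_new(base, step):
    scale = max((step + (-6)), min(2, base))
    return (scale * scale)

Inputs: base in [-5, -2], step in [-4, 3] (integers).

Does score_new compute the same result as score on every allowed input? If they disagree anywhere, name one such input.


Evaluate both at base=-5, step=-4.
score: scale = -10; return 100
score_new: scale = -5; return 25
100 vs 25 — the two versions disagree here.
verdict: not equivalent; witness: base=-5, step=-4


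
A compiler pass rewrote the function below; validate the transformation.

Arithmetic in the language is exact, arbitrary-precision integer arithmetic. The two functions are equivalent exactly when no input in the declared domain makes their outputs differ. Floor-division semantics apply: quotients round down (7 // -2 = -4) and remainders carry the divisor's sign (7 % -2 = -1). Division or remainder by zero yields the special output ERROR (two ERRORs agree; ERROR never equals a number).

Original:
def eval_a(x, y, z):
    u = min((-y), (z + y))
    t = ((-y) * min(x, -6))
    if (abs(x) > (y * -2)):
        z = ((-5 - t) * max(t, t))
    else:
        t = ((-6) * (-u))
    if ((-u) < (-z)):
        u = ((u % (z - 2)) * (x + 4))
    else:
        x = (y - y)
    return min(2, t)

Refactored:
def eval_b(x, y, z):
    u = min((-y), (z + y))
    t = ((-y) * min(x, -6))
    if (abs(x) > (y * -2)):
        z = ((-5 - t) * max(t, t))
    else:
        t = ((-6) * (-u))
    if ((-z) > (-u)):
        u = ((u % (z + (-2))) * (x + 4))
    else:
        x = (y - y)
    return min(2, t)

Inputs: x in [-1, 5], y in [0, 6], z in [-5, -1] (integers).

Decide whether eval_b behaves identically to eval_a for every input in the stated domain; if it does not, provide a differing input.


Side by side, the visible changes include: arithmetic usage differs, comparison usage differs.
Tracing x=4, y=3, z=-5: eval_a: u becomes -3; next t becomes 18; next (abs(x) > (y * -2)) evaluates to true; next z becomes -414; next ((-u) < (-z)) evaluates to true; next u becomes -24; next final value 2 | eval_b: u becomes -3; next t becomes 18; next (abs(x) > (y * -2)) evaluates to true; next z becomes -414; next ((-z) > (-u)) evaluates to true; next u becomes -24; next final value 2 — matching result 2.
An exhaustive pass over the 245 declared inputs shows identical outputs.
verdict: equivalent


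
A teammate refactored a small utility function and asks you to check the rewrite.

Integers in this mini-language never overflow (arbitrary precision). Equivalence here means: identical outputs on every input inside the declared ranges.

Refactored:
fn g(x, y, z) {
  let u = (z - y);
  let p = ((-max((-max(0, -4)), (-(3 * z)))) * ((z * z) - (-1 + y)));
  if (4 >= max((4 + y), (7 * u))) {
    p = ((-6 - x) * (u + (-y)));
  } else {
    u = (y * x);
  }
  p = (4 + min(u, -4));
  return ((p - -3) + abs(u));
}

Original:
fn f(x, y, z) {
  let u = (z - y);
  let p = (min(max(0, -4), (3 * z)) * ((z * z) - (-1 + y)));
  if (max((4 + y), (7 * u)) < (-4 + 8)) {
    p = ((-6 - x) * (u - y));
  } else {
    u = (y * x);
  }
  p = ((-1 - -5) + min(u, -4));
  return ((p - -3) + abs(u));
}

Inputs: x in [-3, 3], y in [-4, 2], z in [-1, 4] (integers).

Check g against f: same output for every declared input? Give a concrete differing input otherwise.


Consider the input x=-3, y=0, z=-1.
f: u := -1 | p := -6 | (max((4 + y), (7 * u)) < (-4 + 8)): false | u := 0 | p := 0 | result 3
g: u := -1 | p := -6 | (4 >= max((4 + y), (7 * u))): true | p := 3 | p := 0 | result 4
3 and 4 differ, so these are not the same function on this domain.
verdict: not equivalent; witness: x=-3, y=0, z=-1


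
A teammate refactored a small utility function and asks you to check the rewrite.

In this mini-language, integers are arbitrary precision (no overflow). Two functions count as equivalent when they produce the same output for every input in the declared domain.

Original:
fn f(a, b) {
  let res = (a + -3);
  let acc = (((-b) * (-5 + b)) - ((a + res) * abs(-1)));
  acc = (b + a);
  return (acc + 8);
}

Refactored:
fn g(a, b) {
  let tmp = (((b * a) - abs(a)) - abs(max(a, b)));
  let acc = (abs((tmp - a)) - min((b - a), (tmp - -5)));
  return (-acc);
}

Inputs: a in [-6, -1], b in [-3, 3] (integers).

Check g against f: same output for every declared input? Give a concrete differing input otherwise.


The rewrite breaks on a=-6, b=-3, where the results are -1 and -12.
f: res = -9; acc = -9; acc = -9; return -1
g: tmp = 9; acc = 12; return -12
verdict: not equivalent; witness: a=-6, b=-3


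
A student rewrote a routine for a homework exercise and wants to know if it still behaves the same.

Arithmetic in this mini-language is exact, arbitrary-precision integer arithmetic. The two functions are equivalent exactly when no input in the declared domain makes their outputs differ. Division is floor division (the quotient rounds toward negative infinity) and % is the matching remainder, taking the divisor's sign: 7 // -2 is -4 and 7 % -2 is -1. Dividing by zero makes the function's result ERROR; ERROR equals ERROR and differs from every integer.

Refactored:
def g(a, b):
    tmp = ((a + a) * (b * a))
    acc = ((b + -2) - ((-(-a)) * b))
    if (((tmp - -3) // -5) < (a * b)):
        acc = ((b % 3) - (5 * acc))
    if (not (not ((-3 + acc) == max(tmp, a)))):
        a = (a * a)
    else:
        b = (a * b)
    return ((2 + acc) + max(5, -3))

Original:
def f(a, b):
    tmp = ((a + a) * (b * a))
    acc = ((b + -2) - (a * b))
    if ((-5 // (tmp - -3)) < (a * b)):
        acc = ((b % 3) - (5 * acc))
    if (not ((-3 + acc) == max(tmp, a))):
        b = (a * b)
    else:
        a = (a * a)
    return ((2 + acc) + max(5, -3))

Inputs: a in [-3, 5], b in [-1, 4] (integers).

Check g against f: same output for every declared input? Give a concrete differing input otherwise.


These are not equivalent — on a=-3, b=-1 the outputs split (39 vs 1).
f: tmp := -18 | acc := -6 | ((-5 // (tmp - -3)) < (a * b)): true | acc := 32 | (not ((-3 + acc) == max(tmp, a))): true | b := 3 | result 39
g: tmp := -18 | acc := -6 | (((tmp - -3) // -5) < (a * b)): false | (not (not ((-3 + acc) == max(tmp, a)))): false | b := 3 | result 1
verdict: not equivalent; witness: a=-3, b=-1


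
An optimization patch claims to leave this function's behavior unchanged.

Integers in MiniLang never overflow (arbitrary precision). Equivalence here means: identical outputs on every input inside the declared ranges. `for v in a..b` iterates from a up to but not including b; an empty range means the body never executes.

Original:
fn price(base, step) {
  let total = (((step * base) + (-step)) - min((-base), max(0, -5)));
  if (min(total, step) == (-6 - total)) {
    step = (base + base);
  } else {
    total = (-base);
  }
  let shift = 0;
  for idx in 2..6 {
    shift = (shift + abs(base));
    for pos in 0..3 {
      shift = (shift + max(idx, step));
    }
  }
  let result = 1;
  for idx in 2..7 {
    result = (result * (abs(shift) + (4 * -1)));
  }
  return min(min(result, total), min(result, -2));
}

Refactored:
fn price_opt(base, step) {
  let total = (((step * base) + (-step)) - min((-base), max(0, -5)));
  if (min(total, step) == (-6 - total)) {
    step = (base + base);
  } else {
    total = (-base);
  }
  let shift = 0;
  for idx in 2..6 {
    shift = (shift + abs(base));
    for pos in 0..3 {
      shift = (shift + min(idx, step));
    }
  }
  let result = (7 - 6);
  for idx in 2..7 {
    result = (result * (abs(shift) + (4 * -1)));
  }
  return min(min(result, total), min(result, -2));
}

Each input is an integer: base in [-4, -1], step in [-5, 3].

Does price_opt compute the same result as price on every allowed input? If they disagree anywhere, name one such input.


At base=-3, step=-1: price gives -2, price_opt gives -1024.
verdict: not equivalent; witness: base=-3, step=-1


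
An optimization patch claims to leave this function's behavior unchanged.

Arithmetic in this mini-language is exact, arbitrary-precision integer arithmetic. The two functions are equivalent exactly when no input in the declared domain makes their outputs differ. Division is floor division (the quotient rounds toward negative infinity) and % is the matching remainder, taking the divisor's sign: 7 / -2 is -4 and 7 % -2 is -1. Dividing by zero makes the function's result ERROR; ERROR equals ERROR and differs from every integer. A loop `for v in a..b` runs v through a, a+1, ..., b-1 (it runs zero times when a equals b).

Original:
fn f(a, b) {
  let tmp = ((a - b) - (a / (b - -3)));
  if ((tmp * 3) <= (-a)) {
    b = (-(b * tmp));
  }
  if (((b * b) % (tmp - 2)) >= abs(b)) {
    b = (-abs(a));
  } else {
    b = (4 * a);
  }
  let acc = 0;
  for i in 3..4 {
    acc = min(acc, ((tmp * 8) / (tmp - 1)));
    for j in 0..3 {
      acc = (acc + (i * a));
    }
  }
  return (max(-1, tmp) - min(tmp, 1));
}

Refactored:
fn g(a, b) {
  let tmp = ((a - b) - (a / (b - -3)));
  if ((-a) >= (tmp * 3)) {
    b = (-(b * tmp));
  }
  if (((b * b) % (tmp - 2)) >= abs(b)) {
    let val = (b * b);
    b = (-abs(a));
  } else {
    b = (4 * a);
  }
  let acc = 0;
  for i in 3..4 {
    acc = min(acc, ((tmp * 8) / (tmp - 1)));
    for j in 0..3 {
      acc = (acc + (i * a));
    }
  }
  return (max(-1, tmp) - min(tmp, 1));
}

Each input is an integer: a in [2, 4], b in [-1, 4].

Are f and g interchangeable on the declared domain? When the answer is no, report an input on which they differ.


Reading the diff, among the changes: arithmetic usage differs, comparison usage differs, local variable names differ, statement counts differ.
One worked example (a=3, b=-1) — f: tmp = 3; ((tmp * 3) <= (-a)) -> false; (((b * b) % (tmp - 2)) >= abs(b)) -> false; b = 12; acc = 0; [i=3]; acc = 0; [j=0]; acc = 9; [j=1]; acc = 18; [j=2]; acc = 27; return 2; g: tmp = 3; ((-a) >= (tmp * 3)) -> false; (((b * b) % (tmp - 2)) >= abs(b)) -> false; b = 12; acc = 0; [i=3]; acc = 0; [j=0]; acc = 9; [j=1]; acc = 18; [j=2]; acc = 27; return 2; agreement on 2.
Sweeping the whole domain (18 inputs) finds no disagreement.
verdict: equivalent


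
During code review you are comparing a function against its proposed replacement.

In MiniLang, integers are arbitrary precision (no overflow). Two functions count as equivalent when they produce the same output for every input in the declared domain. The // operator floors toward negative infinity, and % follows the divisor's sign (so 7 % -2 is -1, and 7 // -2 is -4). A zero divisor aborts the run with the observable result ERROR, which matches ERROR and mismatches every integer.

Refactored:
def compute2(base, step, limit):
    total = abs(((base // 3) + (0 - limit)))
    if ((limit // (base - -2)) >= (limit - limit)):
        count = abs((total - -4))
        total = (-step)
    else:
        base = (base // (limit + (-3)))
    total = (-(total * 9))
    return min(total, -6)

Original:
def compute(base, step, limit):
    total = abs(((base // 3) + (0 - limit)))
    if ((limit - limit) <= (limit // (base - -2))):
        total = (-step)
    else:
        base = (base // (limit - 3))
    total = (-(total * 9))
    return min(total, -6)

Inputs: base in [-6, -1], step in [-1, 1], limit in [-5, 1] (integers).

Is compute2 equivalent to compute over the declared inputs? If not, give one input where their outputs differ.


Beyond behavior-preserving changes, the revision adds an assignment to `count` whose value nothing reads; all 126 inputs agree.
verdict: equivalent


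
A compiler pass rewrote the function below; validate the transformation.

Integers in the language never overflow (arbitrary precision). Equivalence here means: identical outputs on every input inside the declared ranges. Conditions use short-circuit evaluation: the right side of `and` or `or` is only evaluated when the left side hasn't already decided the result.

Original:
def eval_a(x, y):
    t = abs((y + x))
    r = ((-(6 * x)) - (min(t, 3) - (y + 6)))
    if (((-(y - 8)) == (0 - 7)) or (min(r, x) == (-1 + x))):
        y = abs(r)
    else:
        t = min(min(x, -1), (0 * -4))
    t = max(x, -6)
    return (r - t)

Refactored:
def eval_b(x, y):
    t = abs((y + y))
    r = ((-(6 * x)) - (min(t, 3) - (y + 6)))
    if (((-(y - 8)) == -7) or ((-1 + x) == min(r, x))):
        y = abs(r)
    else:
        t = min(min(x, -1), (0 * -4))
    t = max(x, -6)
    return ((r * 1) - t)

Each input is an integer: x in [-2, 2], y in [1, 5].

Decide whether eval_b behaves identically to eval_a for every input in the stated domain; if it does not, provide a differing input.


The rewrite breaks on x=-2, y=1, where the results are 20 and 19.
eval_a: t=1, then r=18, then (((-(y - 8)) == (0 - 7)) or (min(r, x) == (-1 + x))) is false, then t=-2, then t=-2, then returns 20
eval_b: t=2, then r=17, then (((-(y - 8)) == -7) or ((-1 + x) == min(r, x))) is false, then t=-2, then t=-2, then returns 19
verdict: not equivalent; witness: x=-2, y=1


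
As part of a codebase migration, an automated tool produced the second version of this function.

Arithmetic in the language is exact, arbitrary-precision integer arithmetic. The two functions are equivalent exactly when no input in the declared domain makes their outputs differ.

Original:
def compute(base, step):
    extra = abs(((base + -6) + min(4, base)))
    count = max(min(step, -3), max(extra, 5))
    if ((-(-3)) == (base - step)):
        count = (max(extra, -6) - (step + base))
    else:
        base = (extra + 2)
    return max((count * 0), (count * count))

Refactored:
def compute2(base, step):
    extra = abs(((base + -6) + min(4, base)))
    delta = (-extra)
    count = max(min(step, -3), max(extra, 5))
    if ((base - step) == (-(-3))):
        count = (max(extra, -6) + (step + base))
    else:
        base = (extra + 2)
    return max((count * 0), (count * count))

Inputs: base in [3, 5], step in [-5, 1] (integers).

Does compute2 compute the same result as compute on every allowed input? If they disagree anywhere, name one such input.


Run the pair on base=4, step=1.
compute: extra=2, then count=5, then ((-(-3)) == (base - step)) is true, then count=-3, then returns 9
compute2: extra=2, then delta=-2, then count=5, then ((base - step) == (-(-3))) is true, then count=7, then returns 49
9 against 49: the behavior changed.
verdict: not equivalent; witness: base=4, step=1


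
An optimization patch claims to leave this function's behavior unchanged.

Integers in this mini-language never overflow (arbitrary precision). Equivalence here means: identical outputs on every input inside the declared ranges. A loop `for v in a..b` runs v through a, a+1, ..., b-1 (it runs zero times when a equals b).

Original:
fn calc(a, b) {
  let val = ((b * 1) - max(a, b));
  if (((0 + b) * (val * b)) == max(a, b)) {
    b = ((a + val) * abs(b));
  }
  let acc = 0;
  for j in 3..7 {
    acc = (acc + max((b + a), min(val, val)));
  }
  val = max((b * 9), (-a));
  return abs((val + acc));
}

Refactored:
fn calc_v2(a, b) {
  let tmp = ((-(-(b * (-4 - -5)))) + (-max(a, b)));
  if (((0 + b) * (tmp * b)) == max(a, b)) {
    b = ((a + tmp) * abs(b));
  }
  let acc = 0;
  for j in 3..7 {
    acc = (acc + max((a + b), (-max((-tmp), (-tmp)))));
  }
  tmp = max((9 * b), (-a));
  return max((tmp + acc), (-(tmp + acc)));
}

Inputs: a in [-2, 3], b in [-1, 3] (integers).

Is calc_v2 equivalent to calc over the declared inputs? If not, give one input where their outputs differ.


The two are interchangeable: arithmetic usage differs, local variable names differ, constant usage differs, min/max/abs usage differs, and every declared input agrees.
One worked example (a=-2, b=0) — calc: val = 0; (((0 + b) * (val * b)) == max(a, b)) -> true; b = 0; acc = 0; [j=3]; acc = 0; [j=4]; acc = 0; [j=5]; acc = 0; [j=6]; acc = 0; val = 2; return 2; calc_v2: tmp = 0; (((0 + b) * (tmp * b)) == max(a, b)) -> true; b = 0; acc = 0; [j=3]; acc = 0; [j=4]; acc = 0; [j=5]; acc = 0; [j=6]; acc = 0; tmp = 2; return 2; agreement on 2.
Across all 30 domain points the two functions coincide.
verdict: equivalent


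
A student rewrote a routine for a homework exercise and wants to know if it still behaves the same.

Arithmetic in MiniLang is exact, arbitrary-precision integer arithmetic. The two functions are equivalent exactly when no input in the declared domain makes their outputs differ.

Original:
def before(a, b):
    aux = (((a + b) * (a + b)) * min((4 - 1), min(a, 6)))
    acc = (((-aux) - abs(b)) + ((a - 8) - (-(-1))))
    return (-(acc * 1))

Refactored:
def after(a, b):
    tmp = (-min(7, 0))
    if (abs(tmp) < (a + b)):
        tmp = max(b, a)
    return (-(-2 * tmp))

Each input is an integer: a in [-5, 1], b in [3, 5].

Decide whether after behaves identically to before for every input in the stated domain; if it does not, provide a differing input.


There is a counterexample at a=-5, b=3: -3 on one side, 0 on the other.
before: aux=-20, then acc=3, then returns -3
after: tmp=0, then (abs(tmp) < (a + b)) is false, then returns 0
verdict: not equivalent; witness: a=-5, b=3


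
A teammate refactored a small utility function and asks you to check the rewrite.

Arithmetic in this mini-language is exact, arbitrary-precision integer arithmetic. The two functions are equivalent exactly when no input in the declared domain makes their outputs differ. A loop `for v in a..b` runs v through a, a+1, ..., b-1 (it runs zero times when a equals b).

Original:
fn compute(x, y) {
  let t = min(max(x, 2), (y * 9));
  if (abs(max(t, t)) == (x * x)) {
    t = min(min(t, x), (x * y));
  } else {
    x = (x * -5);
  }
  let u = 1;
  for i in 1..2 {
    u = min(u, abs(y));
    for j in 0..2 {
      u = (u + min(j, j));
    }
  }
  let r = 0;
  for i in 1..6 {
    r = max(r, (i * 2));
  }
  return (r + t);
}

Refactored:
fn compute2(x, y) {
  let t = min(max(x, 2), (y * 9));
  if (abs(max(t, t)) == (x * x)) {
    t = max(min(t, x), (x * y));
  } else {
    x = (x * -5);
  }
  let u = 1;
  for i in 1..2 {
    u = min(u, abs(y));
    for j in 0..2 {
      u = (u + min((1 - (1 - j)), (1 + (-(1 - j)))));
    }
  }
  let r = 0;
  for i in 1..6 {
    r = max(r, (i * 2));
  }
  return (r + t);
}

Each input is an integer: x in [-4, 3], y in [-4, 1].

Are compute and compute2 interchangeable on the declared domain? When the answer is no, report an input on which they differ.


The rewrite breaks on x=-3, y=-1, where the results are 1 and 13.
compute: t=-9, then (abs(max(t, t)) == (x * x)) is true, then t=-9, then u=1, then (i=1), then u=1, then (j=0), then u=1, then (j=1), then u=2, then r=0, then (i=1), then r=2, then (i=2), then r=4, then (i=3), then r=6, then (i=4), then r=8, then (i=5), then r=10, then returns 1
compute2: t=-9, then (abs(max(t, t)) == (x * x)) is true, then t=3, then u=1, then (i=1), then u=1, then (j=0), then u=1, then (j=1), then u=2, then r=0, then (i=1), then r=2, then (i=2), then r=4, then (i=3), then r=6, then (i=4), then r=8, then (i=5), then r=10, then returns 13
verdict: not equivalent; witness: x=-3, y=-1


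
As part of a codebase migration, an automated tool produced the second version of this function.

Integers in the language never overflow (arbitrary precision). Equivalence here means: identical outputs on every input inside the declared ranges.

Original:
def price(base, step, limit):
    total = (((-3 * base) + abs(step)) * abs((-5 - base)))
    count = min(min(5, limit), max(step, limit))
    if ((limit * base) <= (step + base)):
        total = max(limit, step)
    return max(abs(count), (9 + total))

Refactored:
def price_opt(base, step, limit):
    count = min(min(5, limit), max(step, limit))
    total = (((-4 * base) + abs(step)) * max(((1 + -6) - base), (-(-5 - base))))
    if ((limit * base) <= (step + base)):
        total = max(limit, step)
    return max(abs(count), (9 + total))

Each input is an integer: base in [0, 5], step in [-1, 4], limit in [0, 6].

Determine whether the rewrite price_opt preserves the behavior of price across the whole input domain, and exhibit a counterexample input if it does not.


These are not equivalent — on base=1, step=3, limit=5 the outputs split (9 vs 5).
price: total := 0 | count := 5 | ((limit * base) <= (step + base)): false | result 9
price_opt: count := 5 | total := -6 | ((limit * base) <= (step + base)): false | result 5
verdict: not equivalent; witness: base=1, step=3, limit=5


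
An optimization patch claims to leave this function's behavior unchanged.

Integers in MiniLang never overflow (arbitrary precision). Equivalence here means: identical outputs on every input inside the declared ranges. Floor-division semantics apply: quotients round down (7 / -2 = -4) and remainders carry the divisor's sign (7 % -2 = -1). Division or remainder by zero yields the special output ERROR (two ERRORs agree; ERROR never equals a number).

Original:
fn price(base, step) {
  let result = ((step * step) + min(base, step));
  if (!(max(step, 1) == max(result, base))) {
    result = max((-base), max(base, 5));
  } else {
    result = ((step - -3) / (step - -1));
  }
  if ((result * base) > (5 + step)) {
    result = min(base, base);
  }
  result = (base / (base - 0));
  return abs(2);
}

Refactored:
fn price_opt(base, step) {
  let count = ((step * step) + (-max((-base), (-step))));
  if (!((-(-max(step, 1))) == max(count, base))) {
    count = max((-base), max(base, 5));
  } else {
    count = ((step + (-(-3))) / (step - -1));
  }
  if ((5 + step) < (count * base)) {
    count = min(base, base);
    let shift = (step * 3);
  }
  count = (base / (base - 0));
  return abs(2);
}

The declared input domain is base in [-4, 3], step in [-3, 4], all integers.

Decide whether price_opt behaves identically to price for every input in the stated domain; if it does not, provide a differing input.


The two versions differ — the changes include arithmetic usage differs; and local variable names differ; and min/max/abs usage differs; and statement counts differ; and constant usage differs; and comparison usage differs.
One worked example (base=1, step=-1) — price: result := 0 | (!(max(step, 1) == max(result, base))): false | divide-by-zero, output ERROR; price_opt: count := 0 | (!((-(-max(step, 1))) == max(count, base))): false | divide-by-zero, output ERROR; agreement on ERROR.
Every one of the 64 inputs gives matching results.
verdict: equivalent


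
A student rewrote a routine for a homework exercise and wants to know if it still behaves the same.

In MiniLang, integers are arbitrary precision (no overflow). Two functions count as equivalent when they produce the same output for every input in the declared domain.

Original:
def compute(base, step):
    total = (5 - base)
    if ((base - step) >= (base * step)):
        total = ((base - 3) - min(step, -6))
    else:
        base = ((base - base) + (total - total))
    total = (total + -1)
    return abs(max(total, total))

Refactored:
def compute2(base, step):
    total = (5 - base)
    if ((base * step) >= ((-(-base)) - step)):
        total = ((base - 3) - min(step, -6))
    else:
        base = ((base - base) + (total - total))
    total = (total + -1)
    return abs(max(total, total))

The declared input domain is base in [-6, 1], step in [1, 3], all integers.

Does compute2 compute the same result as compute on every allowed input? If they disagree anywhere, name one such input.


Take base=-6, step=1.
compute: total = 11; ((base - step) >= (base * step)) -> false; base = 0; total = 10; return 10
compute2: total = 11; ((base * step) >= ((-(-base)) - step)) -> true; total = -3; total = -4; return 4
10 against 4: the behavior changed.
verdict: not equivalent; witness: base=-6, step=1


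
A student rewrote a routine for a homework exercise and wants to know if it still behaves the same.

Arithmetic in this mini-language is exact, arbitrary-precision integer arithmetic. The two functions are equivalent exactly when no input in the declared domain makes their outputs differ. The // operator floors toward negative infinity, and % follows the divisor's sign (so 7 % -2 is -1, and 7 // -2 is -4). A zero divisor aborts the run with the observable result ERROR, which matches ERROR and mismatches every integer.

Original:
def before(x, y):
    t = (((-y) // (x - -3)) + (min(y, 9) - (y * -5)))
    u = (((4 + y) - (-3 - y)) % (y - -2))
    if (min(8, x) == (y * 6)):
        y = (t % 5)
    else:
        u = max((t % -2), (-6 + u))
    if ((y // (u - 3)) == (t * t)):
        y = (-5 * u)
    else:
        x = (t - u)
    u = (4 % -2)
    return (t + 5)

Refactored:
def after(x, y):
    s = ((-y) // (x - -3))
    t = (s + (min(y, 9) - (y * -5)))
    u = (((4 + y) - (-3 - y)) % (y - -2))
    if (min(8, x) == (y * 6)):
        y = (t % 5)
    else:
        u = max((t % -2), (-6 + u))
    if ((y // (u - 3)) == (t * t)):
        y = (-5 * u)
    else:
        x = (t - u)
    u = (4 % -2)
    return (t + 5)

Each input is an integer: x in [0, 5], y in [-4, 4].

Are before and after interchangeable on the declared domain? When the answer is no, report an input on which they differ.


Behavior is preserved: although statement counts differ, local variable names differ, the outputs never diverge.
Tracing x=4, y=-2: before: t becomes -12; next hits division by zero so the output is ERROR | after: s becomes 0; next t becomes -12; next hits division by zero so the output is ERROR — matching result ERROR.
Every one of the 54 inputs gives matching results.
verdict: equivalent


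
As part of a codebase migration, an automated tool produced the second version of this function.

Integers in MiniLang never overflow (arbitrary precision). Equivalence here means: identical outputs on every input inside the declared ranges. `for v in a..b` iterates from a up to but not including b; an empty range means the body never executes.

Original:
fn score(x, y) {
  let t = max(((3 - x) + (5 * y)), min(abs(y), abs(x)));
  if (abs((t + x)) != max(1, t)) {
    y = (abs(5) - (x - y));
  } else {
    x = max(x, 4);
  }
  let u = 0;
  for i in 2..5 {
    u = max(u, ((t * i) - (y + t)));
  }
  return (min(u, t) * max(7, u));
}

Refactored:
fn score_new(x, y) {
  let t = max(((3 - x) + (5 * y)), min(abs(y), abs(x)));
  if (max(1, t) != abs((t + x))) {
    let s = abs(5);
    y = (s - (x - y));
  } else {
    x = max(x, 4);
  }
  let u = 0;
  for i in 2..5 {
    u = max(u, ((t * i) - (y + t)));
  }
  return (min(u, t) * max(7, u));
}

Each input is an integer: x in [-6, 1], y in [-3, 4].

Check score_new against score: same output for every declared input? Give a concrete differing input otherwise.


Behavior is preserved: although local variable names differ, statement counts differ, the outputs never diverge.
Tracing x=-2, y=-3: score: t = 2; (abs((t + x)) != max(1, t)) -> true; y = 4; u = 0; [i=2]; u = 0; [i=3]; u = 0; [i=4]; u = 2; return 14 | score_new: t = 2; (max(1, t) != abs((t + x))) -> true; s = 5; y = 4; u = 0; [i=2]; u = 0; [i=3]; u = 0; [i=4]; u = 2; return 14 — matching result 14.
Sweeping the whole domain (64 inputs) finds no disagreement.
verdict: equivalent


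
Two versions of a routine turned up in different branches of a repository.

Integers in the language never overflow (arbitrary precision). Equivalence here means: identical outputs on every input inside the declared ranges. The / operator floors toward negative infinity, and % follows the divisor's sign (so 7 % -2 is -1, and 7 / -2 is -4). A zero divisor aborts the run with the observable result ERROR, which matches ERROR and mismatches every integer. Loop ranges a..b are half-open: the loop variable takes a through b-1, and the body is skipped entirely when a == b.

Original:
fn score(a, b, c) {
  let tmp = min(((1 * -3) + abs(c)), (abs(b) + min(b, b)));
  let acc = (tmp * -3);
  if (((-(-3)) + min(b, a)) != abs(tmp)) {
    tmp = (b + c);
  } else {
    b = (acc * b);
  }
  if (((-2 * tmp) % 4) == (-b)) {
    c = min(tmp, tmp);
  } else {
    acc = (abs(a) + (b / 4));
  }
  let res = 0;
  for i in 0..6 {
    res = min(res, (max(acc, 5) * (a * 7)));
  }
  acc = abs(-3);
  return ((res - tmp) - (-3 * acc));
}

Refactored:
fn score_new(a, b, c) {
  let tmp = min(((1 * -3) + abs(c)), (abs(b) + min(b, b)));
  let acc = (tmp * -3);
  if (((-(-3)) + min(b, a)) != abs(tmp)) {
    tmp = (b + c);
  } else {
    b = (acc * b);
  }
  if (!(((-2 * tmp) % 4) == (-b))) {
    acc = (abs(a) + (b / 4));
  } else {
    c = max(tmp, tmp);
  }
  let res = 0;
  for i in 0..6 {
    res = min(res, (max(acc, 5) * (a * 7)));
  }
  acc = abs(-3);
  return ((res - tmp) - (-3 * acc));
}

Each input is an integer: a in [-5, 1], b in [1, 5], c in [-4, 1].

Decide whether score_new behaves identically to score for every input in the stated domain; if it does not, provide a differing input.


The suspicious edit (`min(tmp, tmp)` became `max(tmp, tmp)`) never changes the result for any input inside the declared domain.
Spot check at a=1, b=4, c=-2 — score: tmp := -1 | acc := 3 | (((-(-3)) + min(b, a)) != abs(tmp)): true | tmp := 2 | (((-2 * tmp) % 4) == (-b)): false | acc := 2 | res := 0 | iter i=0: | res := 0 | iter i=1: | res := 0 | iter i=2: | res := 0 | iter i=3: | res := 0 | iter i=4: | res := 0 | iter i=5: | res := 0 | acc := 3 | result 7. score_new: tmp := -1 | acc := 3 | (((-(-3)) + min(b, a)) != abs(tmp)): true | tmp := 2 | (!(((-2 * tmp) % 4) == (-b))): true | acc := 2 | res := 0 | iter i=0: | res := 0 | iter i=1: | res := 0 | iter i=2: | res := 0 | iter i=3: | res := 0 | iter i=4: | res := 0 | iter i=5: | res := 0 | acc := 3 | result 7. Both give 7.
Across all 210 domain points the two functions coincide.
verdict: equivalent


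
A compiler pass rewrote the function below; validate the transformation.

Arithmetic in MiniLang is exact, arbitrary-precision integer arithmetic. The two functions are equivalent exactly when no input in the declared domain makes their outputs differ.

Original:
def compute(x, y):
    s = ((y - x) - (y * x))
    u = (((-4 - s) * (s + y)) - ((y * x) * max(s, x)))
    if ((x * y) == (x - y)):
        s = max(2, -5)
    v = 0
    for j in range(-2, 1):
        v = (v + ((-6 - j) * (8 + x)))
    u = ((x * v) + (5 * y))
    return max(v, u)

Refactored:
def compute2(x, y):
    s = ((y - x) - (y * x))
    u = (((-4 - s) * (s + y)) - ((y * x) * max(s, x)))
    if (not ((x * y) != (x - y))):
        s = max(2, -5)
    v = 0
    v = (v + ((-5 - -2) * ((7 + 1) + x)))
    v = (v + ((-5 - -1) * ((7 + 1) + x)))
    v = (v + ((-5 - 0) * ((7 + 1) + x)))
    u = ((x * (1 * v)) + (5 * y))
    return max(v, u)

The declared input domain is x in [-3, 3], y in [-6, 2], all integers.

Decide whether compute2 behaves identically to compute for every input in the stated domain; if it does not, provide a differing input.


Evaluate both at x=-3, y=-6.
compute: s := -21 | u := -405 | ((x * y) == (x - y)): false | v := 0 | iter j=-2: | v := -20 | iter j=-1: | v := -45 | iter j=0: | v := -75 | u := 195 | result 195
compute2: s := -21 | u := -405 | (not ((x * y) != (x - y))): false | v := 0 | v := -15 | v := -35 | v := -60 | u := 150 | result 150
195 against 150: the behavior changed.
verdict: not equivalent; witness: x=-3, y=-6


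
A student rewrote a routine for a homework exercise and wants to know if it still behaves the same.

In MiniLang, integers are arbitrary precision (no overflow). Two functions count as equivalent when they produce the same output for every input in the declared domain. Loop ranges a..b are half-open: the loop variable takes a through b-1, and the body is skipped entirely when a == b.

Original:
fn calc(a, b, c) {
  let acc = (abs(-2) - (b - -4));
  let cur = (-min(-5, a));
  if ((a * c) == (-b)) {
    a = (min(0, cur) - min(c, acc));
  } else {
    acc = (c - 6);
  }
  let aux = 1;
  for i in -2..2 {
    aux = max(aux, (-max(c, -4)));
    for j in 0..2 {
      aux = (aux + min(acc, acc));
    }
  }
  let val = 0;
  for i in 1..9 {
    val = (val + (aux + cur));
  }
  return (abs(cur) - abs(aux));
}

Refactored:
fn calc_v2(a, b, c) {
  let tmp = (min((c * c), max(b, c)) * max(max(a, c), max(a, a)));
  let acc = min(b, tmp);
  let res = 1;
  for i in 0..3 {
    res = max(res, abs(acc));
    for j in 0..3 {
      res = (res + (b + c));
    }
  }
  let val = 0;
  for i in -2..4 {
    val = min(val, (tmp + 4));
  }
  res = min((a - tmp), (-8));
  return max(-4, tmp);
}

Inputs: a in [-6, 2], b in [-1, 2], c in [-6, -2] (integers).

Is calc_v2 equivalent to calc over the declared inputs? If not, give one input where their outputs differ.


Take a=-6, b=-1, c=-6.
calc: acc=-1, then cur=6, then ((a * c) == (-b)) is false, then acc=-12, then aux=1, then (i=-2), then aux=4, then (j=0), then aux=-8, then (j=1), then aux=-20, then (i=-1), then aux=4, then (j=0), then aux=-8, then (j=1), then aux=-20, then (i=0), then aux=4, then (j=0), then aux=-8, then (j=1), then aux=-20, then (i=1), then aux=4, then (j=0), then aux=-8, then (j=1), then aux=-20, then val=0, then (i=1), then val=-14, then (i=2), then val=-28, then (i=3), then val=-42, then (i=4), then val=-56, then (i=5), then val=-70, then (i=6), then val=-84, then (i=7), then val=-98, then (i=8), then val=-112, then returns -14
calc_v2: tmp=6, then acc=-1, then res=1, then (i=0), then res=1, then (j=0), then res=-6, then (j=1), then res=-13, then (j=2), then res=-20, then (i=1), then res=1, then (j=0), then res=-6, then (j=1), then res=-13, then (j=2), then res=-20, then (i=2), then res=1, then (j=0), then res=-6, then (j=1), then res=-13, then (j=2), then res=-20, then val=0, then (i=-2), then val=0, then (i=-1), then val=0, then (i=0), then val=0, then (i=1), then val=0, then (i=2), then val=0, then (i=3), then val=0, then res=-12, then returns 6
-14 vs 6 — the two versions disagree here.
verdict: not equivalent; witness: a=-6, b=-1, c=-6


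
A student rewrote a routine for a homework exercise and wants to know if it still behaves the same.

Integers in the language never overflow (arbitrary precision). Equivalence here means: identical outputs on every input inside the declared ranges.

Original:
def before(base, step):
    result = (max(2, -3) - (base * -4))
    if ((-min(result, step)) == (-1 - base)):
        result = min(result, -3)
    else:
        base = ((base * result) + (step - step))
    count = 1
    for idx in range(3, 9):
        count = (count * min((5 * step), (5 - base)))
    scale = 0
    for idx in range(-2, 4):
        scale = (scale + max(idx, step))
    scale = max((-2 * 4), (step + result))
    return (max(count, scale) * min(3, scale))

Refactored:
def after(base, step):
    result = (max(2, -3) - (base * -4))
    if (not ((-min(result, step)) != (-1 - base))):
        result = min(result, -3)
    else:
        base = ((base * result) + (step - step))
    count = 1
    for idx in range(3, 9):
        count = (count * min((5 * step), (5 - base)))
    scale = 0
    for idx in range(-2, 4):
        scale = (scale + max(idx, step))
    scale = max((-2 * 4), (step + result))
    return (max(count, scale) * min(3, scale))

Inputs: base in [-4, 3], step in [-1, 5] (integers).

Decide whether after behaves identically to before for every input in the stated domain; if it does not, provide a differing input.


This is a faithful refactor — boolean connective usage differs, comparison usage differs, but the computed results match everywhere.
Tracing base=-1, step=4: before: result := -2 | ((-min(result, step)) == (-1 - base)): false | base := 2 | count := 1 | iter idx=3: | count := 3 | iter idx=4: | count := 9 | iter idx=5: | count := 27 | iter idx=6: | count := 81 | iter idx=7: | count := 243 | iter idx=8: | count := 729 | scale := 0 | iter idx=-2: | scale := 4 | iter idx=-1: | scale := 8 | iter idx=0: | scale := 12 | iter idx=1: | scale := 16 | iter idx=2: | scale := 20 | iter idx=3: | scale := 24 | scale := 2 | result 1458 | after: result := -2 | (not ((-min(result, step)) != (-1 - base))): false | base := 2 | count := 1 | iter idx=3: | count := 3 | iter idx=4: | count := 9 | iter idx=5: | count := 27 | iter idx=6: | count := 81 | iter idx=7: | count := 243 | iter idx=8: | count := 729 | scale := 0 | iter idx=-2: | scale := 4 | iter idx=-1: | scale := 8 | iter idx=0: | scale := 12 | iter idx=1: | scale := 16 | iter idx=2: | scale := 20 | iter idx=3: | scale := 24 | scale := 2 | result 1458 — matching result 1458.
Across all 56 domain points the two functions coincide.
verdict: equivalent


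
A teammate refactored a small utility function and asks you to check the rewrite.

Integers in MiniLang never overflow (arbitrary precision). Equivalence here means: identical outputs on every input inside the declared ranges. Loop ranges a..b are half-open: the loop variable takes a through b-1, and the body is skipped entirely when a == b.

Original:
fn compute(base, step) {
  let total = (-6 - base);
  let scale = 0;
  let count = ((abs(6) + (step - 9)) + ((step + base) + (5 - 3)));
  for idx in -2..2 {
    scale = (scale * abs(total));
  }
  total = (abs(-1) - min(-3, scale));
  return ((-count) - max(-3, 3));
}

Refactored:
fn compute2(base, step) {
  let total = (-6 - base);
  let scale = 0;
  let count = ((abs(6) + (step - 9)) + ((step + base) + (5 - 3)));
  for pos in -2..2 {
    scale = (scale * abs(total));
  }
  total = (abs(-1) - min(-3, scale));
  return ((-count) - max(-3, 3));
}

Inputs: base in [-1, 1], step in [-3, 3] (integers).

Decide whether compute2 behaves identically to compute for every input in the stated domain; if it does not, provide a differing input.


Although local variable names differ, 21/21 inputs agree.
verdict: equivalent


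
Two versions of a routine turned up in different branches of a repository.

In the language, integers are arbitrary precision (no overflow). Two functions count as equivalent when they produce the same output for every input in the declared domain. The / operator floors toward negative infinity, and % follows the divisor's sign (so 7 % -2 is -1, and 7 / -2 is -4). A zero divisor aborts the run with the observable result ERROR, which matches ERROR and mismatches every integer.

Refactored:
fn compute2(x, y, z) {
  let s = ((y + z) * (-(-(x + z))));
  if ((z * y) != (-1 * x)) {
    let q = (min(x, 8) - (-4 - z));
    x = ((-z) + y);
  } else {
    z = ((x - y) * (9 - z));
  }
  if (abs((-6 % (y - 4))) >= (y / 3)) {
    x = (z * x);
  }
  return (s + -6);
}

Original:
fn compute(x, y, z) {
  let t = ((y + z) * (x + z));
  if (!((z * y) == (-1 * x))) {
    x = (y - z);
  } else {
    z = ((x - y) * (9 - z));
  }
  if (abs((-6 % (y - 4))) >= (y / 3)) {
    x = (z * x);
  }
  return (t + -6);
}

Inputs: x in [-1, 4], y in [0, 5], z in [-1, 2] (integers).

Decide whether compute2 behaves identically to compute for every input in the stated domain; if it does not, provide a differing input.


Changes here: local variable names differ; also min/max/abs usage differs; also comparison usage differs; also statement counts differ; also constant usage differs; also arithmetic usage differs; also boolean connective usage differs; the full 144-point sweep finds no disagreement.
verdict: equivalent
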